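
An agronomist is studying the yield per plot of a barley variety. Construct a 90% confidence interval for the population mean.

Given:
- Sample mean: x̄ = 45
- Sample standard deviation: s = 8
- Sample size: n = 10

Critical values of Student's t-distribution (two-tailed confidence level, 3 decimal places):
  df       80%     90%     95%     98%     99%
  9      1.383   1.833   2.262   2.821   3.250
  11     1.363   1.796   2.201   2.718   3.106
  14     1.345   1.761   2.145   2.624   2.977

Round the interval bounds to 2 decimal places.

The population standard deviation σ is unknown (only the sample standard deviation s is given), so use a t-interval with df = n - 1 = 10 - 1 = 9.

For 90% confidence with df = 9, t* = 1.833 (from t-table)

Standard error: SE = s/√n = 8/√10 = 2.529822

Margin of error: E = t* × SE = 1.833 × 2.529822 = 4.6372

T-interval: x̄ ± E = 45 ± 4.6372 = (40.3628, 49.6372)

Rounded to 2 decimal places:

(40.36, 49.64)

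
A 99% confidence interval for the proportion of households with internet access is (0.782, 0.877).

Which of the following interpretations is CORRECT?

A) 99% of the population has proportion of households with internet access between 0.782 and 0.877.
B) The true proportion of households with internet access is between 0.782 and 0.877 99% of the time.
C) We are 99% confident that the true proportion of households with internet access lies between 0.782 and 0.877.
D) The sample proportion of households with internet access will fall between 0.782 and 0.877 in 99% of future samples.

A confidence interval represents our confidence in the procedure, not a probability statement about the parameter.

Key concept: If we repeated this sampling process many times and computed a 99% CI each time, about 99% of those intervals would contain the true population parameter.

For this specific interval (0.782, 0.877):
- Midpoint (point estimate): 0.8295
- Margin of error: 0.0475

The correct interpretation is the one stating confidence that the true parameter lies in the interval — option C.

C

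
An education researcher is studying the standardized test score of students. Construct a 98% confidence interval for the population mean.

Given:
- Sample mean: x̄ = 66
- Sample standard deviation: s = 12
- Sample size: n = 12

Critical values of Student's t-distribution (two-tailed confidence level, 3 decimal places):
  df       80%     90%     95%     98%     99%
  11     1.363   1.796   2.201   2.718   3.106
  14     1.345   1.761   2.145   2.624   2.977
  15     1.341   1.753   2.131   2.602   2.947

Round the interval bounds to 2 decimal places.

The population standard deviation σ is unknown (only the sample standard deviation s is given), so use a t-interval with df = n - 1 = 12 - 1 = 11.

For 98% confidence with df = 11, t* = 2.718 (from t-table)

Standard error: SE = s/√n = 12/√12 = 3.464102

Margin of error: E = t* × SE = 2.718 × 3.464102 = 9.4154

T-interval: x̄ ± E = 66 ± 9.4154 = (56.5846, 75.4154)

Rounded to 2 decimal places:

(56.58, 75.42)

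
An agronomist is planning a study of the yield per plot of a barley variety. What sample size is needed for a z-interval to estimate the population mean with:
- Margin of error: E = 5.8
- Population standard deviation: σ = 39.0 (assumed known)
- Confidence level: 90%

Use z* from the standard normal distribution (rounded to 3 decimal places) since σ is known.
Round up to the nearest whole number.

Using z* since population σ is known (z-interval formula).

For 90% confidence, z* = 1.645 (from standard normal table)

Sample size formula for z-interval: n = (z*σ/E)²

n = (1.645 × 39.0 / 5.8)²
  = (11.061207)²
  = 122.3503

Round up to the nearest whole number: n = 123

123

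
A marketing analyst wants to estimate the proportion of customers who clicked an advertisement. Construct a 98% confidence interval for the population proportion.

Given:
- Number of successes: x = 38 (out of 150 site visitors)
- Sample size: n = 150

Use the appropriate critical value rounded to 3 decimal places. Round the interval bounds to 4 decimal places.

Sample proportion: p̂ = 38/150 = 0.253333

Check conditions for normal approximation:
  np̂ = 38 ≥ 10 ✓
  n(1-p̂) = 112 ≥ 10 ✓

The sample is large enough, so use a z-interval (normal approximation) for the proportion.

For 98% confidence, z* = 2.326 (from standard normal table)

Standard error: SE = √(p̂(1-p̂)/n) = √(0.253333×0.746667/150) = 0.03551108

Margin of error: E = z* × SE = 2.326 × 0.03551108 = 0.082599

Z-interval: p̂ ± E = 0.253333 ± 0.082599 = (0.170735, 0.335932)

Rounded to 4 decimal places:

(0.1707, 0.3359)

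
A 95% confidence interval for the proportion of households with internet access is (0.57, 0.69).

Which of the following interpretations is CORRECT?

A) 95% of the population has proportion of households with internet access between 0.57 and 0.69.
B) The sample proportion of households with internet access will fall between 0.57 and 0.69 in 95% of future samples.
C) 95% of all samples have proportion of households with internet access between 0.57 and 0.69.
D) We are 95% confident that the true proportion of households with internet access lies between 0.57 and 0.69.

A confidence interval represents our confidence in the procedure, not a probability statement about the parameter.

Key concept: If we repeated this sampling process many times and computed a 95% CI each time, about 95% of those intervals would contain the true population parameter.

For this specific interval (0.57, 0.69):
- Midpoint (point estimate): 0.63
- Margin of error: 0.06

The correct interpretation is the one stating confidence that the true parameter lies in the interval — option D.

D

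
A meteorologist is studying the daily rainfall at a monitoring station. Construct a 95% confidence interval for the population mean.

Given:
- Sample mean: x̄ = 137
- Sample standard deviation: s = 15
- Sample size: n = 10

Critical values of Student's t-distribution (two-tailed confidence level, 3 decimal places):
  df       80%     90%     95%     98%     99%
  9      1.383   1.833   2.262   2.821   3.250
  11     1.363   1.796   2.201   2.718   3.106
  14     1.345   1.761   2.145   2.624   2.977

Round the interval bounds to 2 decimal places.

The population standard deviation σ is unknown (only the sample standard deviation s is given), so use a t-interval with df = n - 1 = 10 - 1 = 9.

For 95% confidence with df = 9, t* = 2.262 (from t-table)

Standard error: SE = s/√n = 15/√10 = 4.743416

Margin of error: E = t* × SE = 2.262 × 4.743416 = 10.7296

T-interval: x̄ ± E = 137 ± 10.7296 = (126.2704, 147.7296)

Rounded to 2 decimal places:

(126.27, 147.73)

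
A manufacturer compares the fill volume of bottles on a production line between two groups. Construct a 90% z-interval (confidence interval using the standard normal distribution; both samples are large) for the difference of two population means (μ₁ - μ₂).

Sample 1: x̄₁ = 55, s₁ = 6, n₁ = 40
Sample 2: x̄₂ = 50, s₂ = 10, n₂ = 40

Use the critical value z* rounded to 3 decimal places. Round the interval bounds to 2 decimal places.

Both samples are large (n₁ = 40 ≥ 30, n₂ = 40 ≥ 30), so a z-interval for the difference of means applies.

Point estimate: x̄₁ - x̄₂ = 55 - 50 = 5

Standard error: SE = √(s₁²/n₁ + s₂²/n₂)
= √(6²/40 + 10²/40)
= √(0.900000 + 2.500000)
= 1.843909

For 90% confidence, z* = 1.645 (from standard normal table)
Margin of error: E = z* × SE = 1.645 × 1.843909 = 3.0332

Z-interval: (x̄₁ - x̄₂) ± E = 5 ± 3.0332 = (1.9668, 8.0332)

Rounded to 2 decimal places:

(1.97, 8.03)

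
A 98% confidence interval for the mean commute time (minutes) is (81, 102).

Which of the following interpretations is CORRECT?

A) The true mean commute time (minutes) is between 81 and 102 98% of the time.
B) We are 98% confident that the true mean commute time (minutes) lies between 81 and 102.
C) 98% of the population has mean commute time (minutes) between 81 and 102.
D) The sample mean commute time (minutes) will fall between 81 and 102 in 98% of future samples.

A confidence interval represents our confidence in the procedure, not a probability statement about the parameter.

Key concept: If we repeated this sampling process many times and computed a 98% CI each time, about 98% of those intervals would contain the true population parameter.

For this specific interval (81, 102):
- Midpoint (point estimate): 91.5
- Margin of error: 10.5

The correct interpretation is the one stating confidence that the true parameter lies in the interval — option B.

B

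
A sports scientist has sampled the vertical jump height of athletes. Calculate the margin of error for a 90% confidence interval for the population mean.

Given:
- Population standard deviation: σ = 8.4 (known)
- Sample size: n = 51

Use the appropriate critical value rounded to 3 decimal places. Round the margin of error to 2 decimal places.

The population standard deviation σ is known, so use the z-interval margin of error formula.

For 90% confidence, z* = 1.645 (from standard normal table)

Margin of error formula for z-interval: E = z* × σ/√n

E = 1.645 × 8.4/√51
  = 1.645 × 1.176235
  = 1.9349

Rounded to 2 decimal places:

1.93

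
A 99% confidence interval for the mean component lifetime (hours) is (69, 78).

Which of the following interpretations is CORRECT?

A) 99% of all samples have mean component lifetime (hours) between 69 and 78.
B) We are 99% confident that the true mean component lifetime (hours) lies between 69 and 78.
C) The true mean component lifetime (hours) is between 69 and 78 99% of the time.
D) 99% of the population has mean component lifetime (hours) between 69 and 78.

A confidence interval represents our confidence in the procedure, not a probability statement about the parameter.

Key concept: If we repeated this sampling process many times and computed a 99% CI each time, about 99% of those intervals would contain the true population parameter.

For this specific interval (69, 78):
- Midpoint (point estimate): 73.5
- Margin of error: 4.5

The correct interpretation is the one stating confidence that the true parameter lies in the interval — option B.

B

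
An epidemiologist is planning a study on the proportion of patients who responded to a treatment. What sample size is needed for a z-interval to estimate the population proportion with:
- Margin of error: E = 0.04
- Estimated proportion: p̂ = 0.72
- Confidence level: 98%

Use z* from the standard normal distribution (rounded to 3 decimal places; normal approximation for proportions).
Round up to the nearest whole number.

Using z* for proportion z-interval (normal approximation).

For 98% confidence, z* = 2.326 (from standard normal table)

Sample size formula for proportion z-interval: n = z*²p̂(1-p̂)/E²

n = 2.326² × 0.72 × 0.28 / 0.04²
  = 5.410276 × 0.2016 / 0.0016
  = 681.6948

Round up to the nearest whole number: n = 682

682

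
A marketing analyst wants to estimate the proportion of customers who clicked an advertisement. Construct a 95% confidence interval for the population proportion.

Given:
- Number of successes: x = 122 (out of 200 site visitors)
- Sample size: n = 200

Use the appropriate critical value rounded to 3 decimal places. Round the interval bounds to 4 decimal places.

Sample proportion: p̂ = 122/200 = 0.610000

Check conditions for normal approximation:
  np̂ = 122 ≥ 10 ✓
  n(1-p̂) = 78 ≥ 10 ✓

The sample is large enough, so use a z-interval (normal approximation) for the proportion.

For 95% confidence, z* = 1.96 (from standard normal table)

Standard error: SE = √(p̂(1-p̂)/n) = √(0.610000×0.390000/200) = 0.03448913

Margin of error: E = z* × SE = 1.96 × 0.03448913 = 0.067599

Z-interval: p̂ ± E = 0.610000 ± 0.067599 = (0.542401, 0.677599)

Rounded to 4 decimal places:

(0.5424, 0.6776)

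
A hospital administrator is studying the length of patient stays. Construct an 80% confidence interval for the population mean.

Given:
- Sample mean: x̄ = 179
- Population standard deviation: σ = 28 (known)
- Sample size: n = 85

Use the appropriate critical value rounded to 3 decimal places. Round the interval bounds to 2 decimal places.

The population standard deviation σ is known, so use a z-interval (standard normal critical value).

For 80% confidence, z* = 1.282 (from standard normal table)

Standard error: SE = σ/√n = 28/√85 = 3.037026

Margin of error: E = z* × SE = 1.282 × 3.037026 = 3.8935

Z-interval: x̄ ± E = 179 ± 3.8935 = (175.1065, 182.8935)

Rounded to 2 decimal places:

(175.11, 182.89)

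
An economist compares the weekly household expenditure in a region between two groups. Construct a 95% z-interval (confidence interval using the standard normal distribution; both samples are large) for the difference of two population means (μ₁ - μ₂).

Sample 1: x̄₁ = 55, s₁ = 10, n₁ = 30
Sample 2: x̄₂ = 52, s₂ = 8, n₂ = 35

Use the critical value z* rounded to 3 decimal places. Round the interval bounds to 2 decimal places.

Both samples are large (n₁ = 30 ≥ 30, n₂ = 35 ≥ 30), so a z-interval for the difference of means applies.

Point estimate: x̄₁ - x̄₂ = 55 - 52 = 3

Standard error: SE = √(s₁²/n₁ + s₂²/n₂)
= √(10²/30 + 8²/35)
= √(3.333333 + 1.828571)
= 2.271983

For 95% confidence, z* = 1.96 (from standard normal table)
Margin of error: E = z* × SE = 1.96 × 2.271983 = 4.4531

Z-interval: (x̄₁ - x̄₂) ± E = 3 ± 4.4531 = (-1.4531, 7.4531)

Rounded to 2 decimal places:

(-1.45, 7.45)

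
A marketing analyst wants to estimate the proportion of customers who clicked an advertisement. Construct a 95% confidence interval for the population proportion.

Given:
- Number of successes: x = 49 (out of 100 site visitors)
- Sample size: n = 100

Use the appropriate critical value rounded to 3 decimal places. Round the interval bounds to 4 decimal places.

Sample proportion: p̂ = 49/100 = 0.490000

Check conditions for normal approximation:
  np̂ = 49 ≥ 10 ✓
  n(1-p̂) = 51 ≥ 10 ✓

The sample is large enough, so use a z-interval (normal approximation) for the proportion.

For 95% confidence, z* = 1.96 (from standard normal table)

Standard error: SE = √(p̂(1-p̂)/n) = √(0.490000×0.510000/100) = 0.04999000

Margin of error: E = z* × SE = 1.96 × 0.04999000 = 0.097980

Z-interval: p̂ ± E = 0.490000 ± 0.097980 = (0.392020, 0.587980)

Rounded to 4 decimal places:

(0.3920, 0.5880)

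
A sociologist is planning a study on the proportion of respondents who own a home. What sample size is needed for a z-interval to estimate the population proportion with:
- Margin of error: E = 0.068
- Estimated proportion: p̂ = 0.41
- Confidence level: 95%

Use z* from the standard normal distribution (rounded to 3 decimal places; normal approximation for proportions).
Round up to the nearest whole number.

Using z* for proportion z-interval (normal approximation).

For 95% confidence, z* = 1.96 (from standard normal table)

Sample size formula for proportion z-interval: n = z*²p̂(1-p̂)/E²

n = 1.96² × 0.41 × 0.59 / 0.068²
  = 3.8416 × 0.2419 / 0.004624
  = 200.9695

Round up to the nearest whole number: n = 201

201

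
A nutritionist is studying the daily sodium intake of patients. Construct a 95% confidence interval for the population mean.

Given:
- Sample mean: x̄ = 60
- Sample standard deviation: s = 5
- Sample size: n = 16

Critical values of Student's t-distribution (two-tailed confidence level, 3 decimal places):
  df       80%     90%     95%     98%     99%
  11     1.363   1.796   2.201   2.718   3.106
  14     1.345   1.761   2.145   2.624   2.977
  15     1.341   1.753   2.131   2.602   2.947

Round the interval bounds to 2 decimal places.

The population standard deviation σ is unknown (only the sample standard deviation s is given), so use a t-interval with df = n - 1 = 16 - 1 = 15.

For 95% confidence with df = 15, t* = 2.131 (from t-table)

Standard error: SE = s/√n = 5/√16 = 1.250000

Margin of error: E = t* × SE = 2.131 × 1.250000 = 2.6637

T-interval: x̄ ± E = 60 ± 2.6637 = (57.3362, 62.6638)

Rounded to 2 decimal places:

(57.34, 62.66)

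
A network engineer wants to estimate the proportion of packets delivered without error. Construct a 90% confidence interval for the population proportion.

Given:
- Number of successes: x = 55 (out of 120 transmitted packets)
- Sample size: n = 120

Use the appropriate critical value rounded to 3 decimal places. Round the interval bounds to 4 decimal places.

Sample proportion: p̂ = 55/120 = 0.458333

Check conditions for normal approximation:
  np̂ = 55 ≥ 10 ✓
  n(1-p̂) = 65 ≥ 10 ✓

The sample is large enough, so use a z-interval (normal approximation) for the proportion.

For 90% confidence, z* = 1.645 (from standard normal table)

Standard error: SE = √(p̂(1-p̂)/n) = √(0.458333×0.541667/120) = 0.04548479

Margin of error: E = z* × SE = 1.645 × 0.04548479 = 0.074822

Z-interval: p̂ ± E = 0.458333 ± 0.074822 = (0.383511, 0.533156)

Rounded to 4 decimal places:

(0.3835, 0.5332)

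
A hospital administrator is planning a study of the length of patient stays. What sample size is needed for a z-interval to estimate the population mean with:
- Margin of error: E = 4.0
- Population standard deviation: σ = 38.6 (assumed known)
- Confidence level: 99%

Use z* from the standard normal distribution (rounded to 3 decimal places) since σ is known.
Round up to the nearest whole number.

Using z* since population σ is known (z-interval formula).

For 99% confidence, z* = 2.576 (from standard normal table)

Sample size formula for z-interval: n = (z*σ/E)²

n = (2.576 × 38.6 / 4.0)²
  = (24.858400)²
  = 617.9401

Round up to the nearest whole number: n = 618

618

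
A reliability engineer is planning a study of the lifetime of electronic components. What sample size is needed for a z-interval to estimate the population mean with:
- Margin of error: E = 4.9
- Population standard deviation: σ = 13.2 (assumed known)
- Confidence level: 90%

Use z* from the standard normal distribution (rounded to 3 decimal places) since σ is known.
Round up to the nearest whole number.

Using z* since population σ is known (z-interval formula).

For 90% confidence, z* = 1.645 (from standard normal table)

Sample size formula for z-interval: n = (z*σ/E)²

n = (1.645 × 13.2 / 4.9)²
  = (4.431429)²
  = 19.6376

Round up to the nearest whole number: n = 20

20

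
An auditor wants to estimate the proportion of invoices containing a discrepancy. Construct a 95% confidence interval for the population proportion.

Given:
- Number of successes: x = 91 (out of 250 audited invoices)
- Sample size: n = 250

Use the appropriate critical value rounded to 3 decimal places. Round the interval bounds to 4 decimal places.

Sample proportion: p̂ = 91/250 = 0.364000

Check conditions for normal approximation:
  np̂ = 91 ≥ 10 ✓
  n(1-p̂) = 159 ≥ 10 ✓

The sample is large enough, so use a z-interval (normal approximation) for the proportion.

For 95% confidence, z* = 1.96 (from standard normal table)

Standard error: SE = √(p̂(1-p̂)/n) = √(0.364000×0.636000/250) = 0.03043051

Margin of error: E = z* × SE = 1.96 × 0.03043051 = 0.059644

Z-interval: p̂ ± E = 0.364000 ± 0.059644 = (0.304356, 0.423644)

Rounded to 4 decimal places:

(0.3044, 0.4236)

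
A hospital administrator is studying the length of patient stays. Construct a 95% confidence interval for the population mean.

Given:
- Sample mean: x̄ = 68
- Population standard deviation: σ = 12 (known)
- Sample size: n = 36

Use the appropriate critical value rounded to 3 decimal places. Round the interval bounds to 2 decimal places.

The population standard deviation σ is known, so use a z-interval (standard normal critical value).

For 95% confidence, z* = 1.96 (from standard normal table)

Standard error: SE = σ/√n = 12/√36 = 2.000000

Margin of error: E = z* × SE = 1.96 × 2.000000 = 3.9200

Z-interval: x̄ ± E = 68 ± 3.9200 = (64.0800, 71.9200)

Rounded to 2 decimal places:

(64.08, 71.92)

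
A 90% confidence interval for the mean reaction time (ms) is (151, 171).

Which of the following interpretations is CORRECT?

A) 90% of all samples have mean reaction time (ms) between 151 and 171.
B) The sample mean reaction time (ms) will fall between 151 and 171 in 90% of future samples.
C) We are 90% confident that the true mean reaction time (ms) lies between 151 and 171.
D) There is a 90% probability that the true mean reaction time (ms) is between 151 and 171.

A confidence interval represents our confidence in the procedure, not a probability statement about the parameter.

Key concept: If we repeated this sampling process many times and computed a 90% CI each time, about 90% of those intervals would contain the true population parameter.

For this specific interval (151, 171):
- Midpoint (point estimate): 161
- Margin of error: 10

The correct interpretation is the one stating confidence that the true parameter lies in the interval — option C.

C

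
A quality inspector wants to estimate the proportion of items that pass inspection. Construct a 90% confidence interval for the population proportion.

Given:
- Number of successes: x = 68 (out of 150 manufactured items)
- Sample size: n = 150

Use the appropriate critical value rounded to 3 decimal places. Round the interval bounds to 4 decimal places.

Sample proportion: p̂ = 68/150 = 0.453333

Check conditions for normal approximation:
  np̂ = 68 ≥ 10 ✓
  n(1-p̂) = 82 ≥ 10 ✓

The sample is large enough, so use a z-interval (normal approximation) for the proportion.

For 90% confidence, z* = 1.645 (from standard normal table)

Standard error: SE = √(p̂(1-p̂)/n) = √(0.453333×0.546667/150) = 0.04064663

Margin of error: E = z* × SE = 1.645 × 0.04064663 = 0.066864

Z-interval: p̂ ± E = 0.453333 ± 0.066864 = (0.386470, 0.520197)

Rounded to 4 decimal places:

(0.3865, 0.5202)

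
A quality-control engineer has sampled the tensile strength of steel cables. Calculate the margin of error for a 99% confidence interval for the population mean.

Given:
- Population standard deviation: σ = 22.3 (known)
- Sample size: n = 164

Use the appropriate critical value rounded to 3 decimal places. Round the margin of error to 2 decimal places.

The population standard deviation σ is known, so use the z-interval margin of error formula.

For 99% confidence, z* = 2.576 (from standard normal table)

Margin of error formula for z-interval: E = z* × σ/√n

E = 2.576 × 22.3/√164
  = 2.576 × 1.741337
  = 4.4857

Rounded to 2 decimal places:

4.49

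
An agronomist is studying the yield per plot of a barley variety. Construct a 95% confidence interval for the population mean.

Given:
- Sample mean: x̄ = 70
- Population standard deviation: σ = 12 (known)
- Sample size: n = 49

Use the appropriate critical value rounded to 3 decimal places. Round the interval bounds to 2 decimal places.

The population standard deviation σ is known, so use a z-interval (standard normal critical value).

For 95% confidence, z* = 1.96 (from standard normal table)

Standard error: SE = σ/√n = 12/√49 = 1.714286

Margin of error: E = z* × SE = 1.96 × 1.714286 = 3.3600

Z-interval: x̄ ± E = 70 ± 3.3600 = (66.6400, 73.3600)

Rounded to 2 decimal places:

(66.64, 73.36)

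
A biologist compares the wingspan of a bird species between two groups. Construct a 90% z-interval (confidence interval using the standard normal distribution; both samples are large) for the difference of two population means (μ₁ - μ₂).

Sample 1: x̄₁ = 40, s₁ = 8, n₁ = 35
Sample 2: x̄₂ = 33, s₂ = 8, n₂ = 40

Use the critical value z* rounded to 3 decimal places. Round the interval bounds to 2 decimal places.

Both samples are large (n₁ = 35 ≥ 30, n₂ = 40 ≥ 30), so a z-interval for the difference of means applies.

Point estimate: x̄₁ - x̄₂ = 40 - 33 = 7

Standard error: SE = √(s₁²/n₁ + s₂²/n₂)
= √(8²/35 + 8²/40)
= √(1.828571 + 1.600000)
= 1.851640

For 90% confidence, z* = 1.645 (from standard normal table)
Margin of error: E = z* × SE = 1.645 × 1.851640 = 3.0459

Z-interval: (x̄₁ - x̄₂) ± E = 7 ± 3.0459 = (3.9541, 10.0459)

Rounded to 2 decimal places:

(3.95, 10.05)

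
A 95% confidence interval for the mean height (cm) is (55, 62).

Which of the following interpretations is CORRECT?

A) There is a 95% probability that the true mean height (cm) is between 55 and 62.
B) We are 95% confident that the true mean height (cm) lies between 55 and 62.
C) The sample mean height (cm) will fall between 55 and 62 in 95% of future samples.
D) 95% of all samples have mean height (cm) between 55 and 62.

A confidence interval represents our confidence in the procedure, not a probability statement about the parameter.

Key concept: If we repeated this sampling process many times and computed a 95% CI each time, about 95% of those intervals would contain the true population parameter.

For this specific interval (55, 62):
- Midpoint (point estimate): 58.5
- Margin of error: 3.5

The correct interpretation is the one stating confidence that the true parameter lies in the interval — option B.

B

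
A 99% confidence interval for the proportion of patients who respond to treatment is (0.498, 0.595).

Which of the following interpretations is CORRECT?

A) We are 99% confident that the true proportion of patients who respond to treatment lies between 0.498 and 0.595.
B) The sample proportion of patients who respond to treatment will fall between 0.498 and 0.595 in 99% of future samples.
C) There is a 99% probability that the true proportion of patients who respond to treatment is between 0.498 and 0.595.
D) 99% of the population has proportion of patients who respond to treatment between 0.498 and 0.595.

A confidence interval represents our confidence in the procedure, not a probability statement about the parameter.

Key concept: If we repeated this sampling process many times and computed a 99% CI each time, about 99% of those intervals would contain the true population parameter.

For this specific interval (0.498, 0.595):
- Midpoint (point estimate): 0.5465
- Margin of error: 0.0485

The correct interpretation is the one stating confidence that the true parameter lies in the interval — option A.

A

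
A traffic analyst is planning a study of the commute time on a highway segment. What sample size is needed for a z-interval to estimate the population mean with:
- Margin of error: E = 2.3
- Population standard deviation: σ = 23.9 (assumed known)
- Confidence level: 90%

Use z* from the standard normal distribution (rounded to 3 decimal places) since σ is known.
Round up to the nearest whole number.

Using z* since population σ is known (z-interval formula).

For 90% confidence, z* = 1.645 (from standard normal table)

Sample size formula for z-interval: n = (z*σ/E)²

n = (1.645 × 23.9 / 2.3)²
  = (17.093696)²
  = 292.1944

Round up to the nearest whole number: n = 293

293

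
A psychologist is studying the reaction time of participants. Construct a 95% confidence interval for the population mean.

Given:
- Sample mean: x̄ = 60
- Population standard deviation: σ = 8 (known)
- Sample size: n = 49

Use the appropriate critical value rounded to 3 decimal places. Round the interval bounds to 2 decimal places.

The population standard deviation σ is known, so use a z-interval (standard normal critical value).

For 95% confidence, z* = 1.96 (from standard normal table)

Standard error: SE = σ/√n = 8/√49 = 1.142857

Margin of error: E = z* × SE = 1.96 × 1.142857 = 2.2400

Z-interval: x̄ ± E = 60 ± 2.2400 = (57.7600, 62.2400)

Rounded to 2 decimal places:

(57.76, 62.24)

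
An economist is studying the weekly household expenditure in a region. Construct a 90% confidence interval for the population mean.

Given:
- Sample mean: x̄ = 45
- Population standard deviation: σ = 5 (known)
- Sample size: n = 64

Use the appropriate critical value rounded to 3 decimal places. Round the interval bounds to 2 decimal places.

The population standard deviation σ is known, so use a z-interval (standard normal critical value).

For 90% confidence, z* = 1.645 (from standard normal table)

Standard error: SE = σ/√n = 5/√64 = 0.625000

Margin of error: E = z* × SE = 1.645 × 0.625000 = 1.0281

Z-interval: x̄ ± E = 45 ± 1.0281 = (43.9719, 46.0281)

Rounded to 2 decimal places:

(43.97, 46.03)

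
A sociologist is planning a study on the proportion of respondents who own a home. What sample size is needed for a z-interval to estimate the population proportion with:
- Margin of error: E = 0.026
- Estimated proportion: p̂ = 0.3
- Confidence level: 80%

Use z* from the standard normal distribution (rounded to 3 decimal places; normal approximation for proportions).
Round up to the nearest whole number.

Using z* for proportion z-interval (normal approximation).

For 80% confidence, z* = 1.282 (from standard normal table)

Sample size formula for proportion z-interval: n = z*²p̂(1-p̂)/E²

n = 1.282² × 0.3 × 0.7 / 0.026²
  = 1.643524 × 0.21 / 0.000676
  = 510.5622

Round up to the nearest whole number: n = 511

511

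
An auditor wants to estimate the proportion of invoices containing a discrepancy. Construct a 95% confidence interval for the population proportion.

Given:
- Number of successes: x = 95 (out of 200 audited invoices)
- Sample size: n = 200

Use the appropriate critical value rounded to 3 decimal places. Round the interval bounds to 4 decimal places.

Sample proportion: p̂ = 95/200 = 0.475000

Check conditions for normal approximation:
  np̂ = 95 ≥ 10 ✓
  n(1-p̂) = 105 ≥ 10 ✓

The sample is large enough, so use a z-interval (normal approximation) for the proportion.

For 95% confidence, z* = 1.96 (from standard normal table)

Standard error: SE = √(p̂(1-p̂)/n) = √(0.475000×0.525000/200) = 0.03531112

Margin of error: E = z* × SE = 1.96 × 0.03531112 = 0.069210

Z-interval: p̂ ± E = 0.475000 ± 0.069210 = (0.405790, 0.544210)

Rounded to 4 decimal places:

(0.4058, 0.5442)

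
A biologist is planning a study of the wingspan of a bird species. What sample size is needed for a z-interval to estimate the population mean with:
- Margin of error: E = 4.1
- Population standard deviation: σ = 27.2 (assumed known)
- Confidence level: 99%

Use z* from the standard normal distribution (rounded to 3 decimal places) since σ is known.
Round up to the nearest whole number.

Using z* since population σ is known (z-interval formula).

For 99% confidence, z* = 2.576 (from standard normal table)

Sample size formula for z-interval: n = (z*σ/E)²

n = (2.576 × 27.2 / 4.1)²
  = (17.089561)²
  = 292.0531

Round up to the nearest whole number: n = 293

293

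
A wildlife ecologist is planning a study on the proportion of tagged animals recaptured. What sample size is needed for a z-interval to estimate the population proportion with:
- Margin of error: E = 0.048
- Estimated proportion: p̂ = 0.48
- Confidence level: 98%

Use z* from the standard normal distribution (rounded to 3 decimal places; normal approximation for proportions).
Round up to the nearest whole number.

Using z* for proportion z-interval (normal approximation).

For 98% confidence, z* = 2.326 (from standard normal table)

Sample size formula for proportion z-interval: n = z*²p̂(1-p̂)/E²

n = 2.326² × 0.48 × 0.52 / 0.048²
  = 5.410276 × 0.2496 / 0.002304
  = 586.1132

Round up to the nearest whole number: n = 587

587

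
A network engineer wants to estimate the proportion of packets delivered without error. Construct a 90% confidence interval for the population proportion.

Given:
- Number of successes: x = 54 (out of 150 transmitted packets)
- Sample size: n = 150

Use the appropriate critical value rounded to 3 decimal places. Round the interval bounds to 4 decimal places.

Sample proportion: p̂ = 54/150 = 0.360000

Check conditions for normal approximation:
  np̂ = 54 ≥ 10 ✓
  n(1-p̂) = 96 ≥ 10 ✓

The sample is large enough, so use a z-interval (normal approximation) for the proportion.

For 90% confidence, z* = 1.645 (from standard normal table)

Standard error: SE = √(p̂(1-p̂)/n) = √(0.360000×0.640000/150) = 0.03919184

Margin of error: E = z* × SE = 1.645 × 0.03919184 = 0.064471

Z-interval: p̂ ± E = 0.360000 ± 0.064471 = (0.295529, 0.424471)

Rounded to 4 decimal places:

(0.2955, 0.4245)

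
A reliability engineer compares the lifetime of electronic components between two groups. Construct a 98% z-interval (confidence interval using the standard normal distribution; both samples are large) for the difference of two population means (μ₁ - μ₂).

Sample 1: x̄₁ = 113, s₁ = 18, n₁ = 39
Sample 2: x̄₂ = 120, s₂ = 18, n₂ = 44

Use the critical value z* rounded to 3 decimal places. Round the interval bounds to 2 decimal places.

Both samples are large (n₁ = 39 ≥ 30, n₂ = 44 ≥ 30), so a z-interval for the difference of means applies.

Point estimate: x̄₁ - x̄₂ = 113 - 120 = -7

Standard error: SE = √(s₁²/n₁ + s₂²/n₂)
= √(18²/39 + 18²/44)
= √(8.307692 + 7.363636)
= 3.958703

For 98% confidence, z* = 2.326 (from standard normal table)
Margin of error: E = z* × SE = 2.326 × 3.958703 = 9.2079

Z-interval: (x̄₁ - x̄₂) ± E = -7 ± 9.2079 = (-16.2079, 2.2079)

Rounded to 2 decimal places:

(-16.21, 2.21)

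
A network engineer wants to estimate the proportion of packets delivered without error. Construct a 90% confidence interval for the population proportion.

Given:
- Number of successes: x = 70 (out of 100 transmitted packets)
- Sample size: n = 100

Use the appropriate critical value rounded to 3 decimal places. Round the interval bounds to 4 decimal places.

Sample proportion: p̂ = 70/100 = 0.700000

Check conditions for normal approximation:
  np̂ = 70 ≥ 10 ✓
  n(1-p̂) = 30 ≥ 10 ✓

The sample is large enough, so use a z-interval (normal approximation) for the proportion.

For 90% confidence, z* = 1.645 (from standard normal table)

Standard error: SE = √(p̂(1-p̂)/n) = √(0.700000×0.300000/100) = 0.04582576

Margin of error: E = z* × SE = 1.645 × 0.04582576 = 0.075383

Z-interval: p̂ ± E = 0.700000 ± 0.075383 = (0.624617, 0.775383)

Rounded to 4 decimal places:

(0.6246, 0.7754)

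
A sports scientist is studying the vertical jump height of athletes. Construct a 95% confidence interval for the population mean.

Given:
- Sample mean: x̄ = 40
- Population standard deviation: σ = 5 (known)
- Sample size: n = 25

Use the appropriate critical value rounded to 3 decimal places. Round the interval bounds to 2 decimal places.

The population standard deviation σ is known, so use a z-interval (standard normal critical value).

For 95% confidence, z* = 1.96 (from standard normal table)

Standard error: SE = σ/√n = 5/√25 = 1.000000

Margin of error: E = z* × SE = 1.96 × 1.000000 = 1.9600

Z-interval: x̄ ± E = 40 ± 1.9600 = (38.0400, 41.9600)

Rounded to 2 decimal places:

(38.04, 41.96)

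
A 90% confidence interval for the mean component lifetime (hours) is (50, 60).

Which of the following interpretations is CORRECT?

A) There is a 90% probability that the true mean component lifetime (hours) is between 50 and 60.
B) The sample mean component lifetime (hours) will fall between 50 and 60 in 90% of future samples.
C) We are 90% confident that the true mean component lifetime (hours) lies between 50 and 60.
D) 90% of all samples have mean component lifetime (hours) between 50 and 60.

A confidence interval represents our confidence in the procedure, not a probability statement about the parameter.

Key concept: If we repeated this sampling process many times and computed a 90% CI each time, about 90% of those intervals would contain the true population parameter.

For this specific interval (50, 60):
- Midpoint (point estimate): 55
- Margin of error: 5

The correct interpretation is the one stating confidence that the true parameter lies in the interval — option C.

C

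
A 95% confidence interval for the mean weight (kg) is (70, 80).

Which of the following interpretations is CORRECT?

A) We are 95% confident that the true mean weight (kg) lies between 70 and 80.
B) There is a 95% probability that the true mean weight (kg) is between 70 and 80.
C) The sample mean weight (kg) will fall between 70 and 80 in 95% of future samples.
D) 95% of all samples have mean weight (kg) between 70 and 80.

A confidence interval represents our confidence in the procedure, not a probability statement about the parameter.

Key concept: If we repeated this sampling process many times and computed a 95% CI each time, about 95% of those intervals would contain the true population parameter.

For this specific interval (70, 80):
- Midpoint (point estimate): 75
- Margin of error: 5

The correct interpretation is the one stating confidence that the true parameter lies in the interval — option A.

A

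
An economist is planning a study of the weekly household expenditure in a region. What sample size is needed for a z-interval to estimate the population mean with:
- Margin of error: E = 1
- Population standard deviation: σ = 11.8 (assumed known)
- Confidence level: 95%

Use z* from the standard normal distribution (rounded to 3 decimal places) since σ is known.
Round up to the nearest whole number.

Using z* since population σ is known (z-interval formula).

For 95% confidence, z* = 1.96 (from standard normal table)

Sample size formula for z-interval: n = (z*σ/E)²

n = (1.96 × 11.8 / 1)²
  = (23.128000)²
  = 534.9044

Round up to the nearest whole number: n = 535

535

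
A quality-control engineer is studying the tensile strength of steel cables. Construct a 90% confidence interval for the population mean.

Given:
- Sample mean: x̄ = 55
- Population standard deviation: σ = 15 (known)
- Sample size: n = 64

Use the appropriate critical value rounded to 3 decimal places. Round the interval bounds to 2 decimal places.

The population standard deviation σ is known, so use a z-interval (standard normal critical value).

For 90% confidence, z* = 1.645 (from standard normal table)

Standard error: SE = σ/√n = 15/√64 = 1.875000

Margin of error: E = z* × SE = 1.645 × 1.875000 = 3.0844

Z-interval: x̄ ± E = 55 ± 3.0844 = (51.9156, 58.0844)

Rounded to 2 decimal places:

(51.92, 58.08)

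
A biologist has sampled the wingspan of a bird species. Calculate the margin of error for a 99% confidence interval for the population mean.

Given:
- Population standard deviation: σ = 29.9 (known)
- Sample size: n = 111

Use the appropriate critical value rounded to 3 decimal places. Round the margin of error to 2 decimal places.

The population standard deviation σ is known, so use the z-interval margin of error formula.

For 99% confidence, z* = 2.576 (from standard normal table)

Margin of error formula for z-interval: E = z* × σ/√n

E = 2.576 × 29.9/√111
  = 2.576 × 2.837982
  = 7.3106

Rounded to 2 decimal places:

7.31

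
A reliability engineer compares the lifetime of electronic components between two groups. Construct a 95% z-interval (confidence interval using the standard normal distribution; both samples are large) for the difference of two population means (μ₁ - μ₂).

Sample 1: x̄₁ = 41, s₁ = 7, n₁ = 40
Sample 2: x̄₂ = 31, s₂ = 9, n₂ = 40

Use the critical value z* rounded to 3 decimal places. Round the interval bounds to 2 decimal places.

Both samples are large (n₁ = 40 ≥ 30, n₂ = 40 ≥ 30), so a z-interval for the difference of means applies.

Point estimate: x̄₁ - x̄₂ = 41 - 31 = 10

Standard error: SE = √(s₁²/n₁ + s₂²/n₂)
= √(7²/40 + 9²/40)
= √(1.225000 + 2.025000)
= 1.802776

For 95% confidence, z* = 1.96 (from standard normal table)
Margin of error: E = z* × SE = 1.96 × 1.802776 = 3.5334

Z-interval: (x̄₁ - x̄₂) ± E = 10 ± 3.5334 = (6.4666, 13.5334)

Rounded to 2 decimal places:

(6.47, 13.53)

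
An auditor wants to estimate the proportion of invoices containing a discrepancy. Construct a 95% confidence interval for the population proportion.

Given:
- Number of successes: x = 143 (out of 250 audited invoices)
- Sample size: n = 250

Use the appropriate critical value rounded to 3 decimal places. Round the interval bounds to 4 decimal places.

Sample proportion: p̂ = 143/250 = 0.572000

Check conditions for normal approximation:
  np̂ = 143 ≥ 10 ✓
  n(1-p̂) = 107 ≥ 10 ✓

The sample is large enough, so use a z-interval (normal approximation) for the proportion.

For 95% confidence, z* = 1.96 (from standard normal table)

Standard error: SE = √(p̂(1-p̂)/n) = √(0.572000×0.428000/250) = 0.03129319

Margin of error: E = z* × SE = 1.96 × 0.03129319 = 0.061335

Z-interval: p̂ ± E = 0.572000 ± 0.061335 = (0.510665, 0.633335)

Rounded to 4 decimal places:

(0.5107, 0.6333)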